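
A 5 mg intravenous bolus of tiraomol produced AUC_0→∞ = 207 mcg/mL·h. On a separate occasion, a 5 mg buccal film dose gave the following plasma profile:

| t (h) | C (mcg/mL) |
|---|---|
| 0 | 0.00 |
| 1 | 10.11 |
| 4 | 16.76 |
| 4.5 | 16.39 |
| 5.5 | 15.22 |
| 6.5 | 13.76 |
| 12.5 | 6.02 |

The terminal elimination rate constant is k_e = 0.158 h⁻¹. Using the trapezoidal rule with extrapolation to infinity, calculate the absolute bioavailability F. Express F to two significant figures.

Trapezoidal AUC_0→12.5 (buccal film):
  [0→1]: (0.00+10.11)/2 × 1 = 5.055
  [1→4]: (10.11+16.76)/2 × 3 = 40.305
  [4→4.5]: (16.76+16.39)/2 × 0.5 = 8.2875
  [4.5→5.5]: (16.39+15.22)/2 × 1 = 15.805
  [5.5→6.5]: (15.22+13.76)/2 × 1 = 14.49
  [6.5→12.5]: (13.76+6.02)/2 × 6 = 59.34
  Sum = 143.2825 mcg/mL·h
Tail: C_last/k_e = 6.02/0.158 = 38.101
AUC_0→∞ (buccal film) = 143.2825 + 38.101 = 181.3835 mcg/mL·h
F = (AUC_ev/D_ev)/(AUC_iv/D_iv) = (181.3835/5)/(207/5) = 36.2767/41.4 = 0.8762

F = 0.88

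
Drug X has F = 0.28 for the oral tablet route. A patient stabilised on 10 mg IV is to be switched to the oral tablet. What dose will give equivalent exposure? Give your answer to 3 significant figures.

For equal systemic exposure: F × D_ev = D_iv
D_ev = D_iv / F = 10 / 0.28 = 35.7143 mg

D_oral = 35.7 mg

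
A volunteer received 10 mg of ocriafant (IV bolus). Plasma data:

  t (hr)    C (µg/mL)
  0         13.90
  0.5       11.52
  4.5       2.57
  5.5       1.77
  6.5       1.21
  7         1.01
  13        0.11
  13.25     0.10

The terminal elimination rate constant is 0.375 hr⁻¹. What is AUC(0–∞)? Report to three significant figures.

AUC = 42.4 µg/mL·hr

Trapezoidal AUC_0→13.25:
  [0→0.5]: (13.90+11.52)/2 × 0.5 = 6.355
  [0.5→4.5]: (11.52+2.57)/2 × 4 = 28.18
  [4.5→5.5]: (2.57+1.77)/2 × 1 = 2.17
  [5.5→6.5]: (1.77+1.21)/2 × 1 = 1.49
  [6.5→7]: (1.21+1.01)/2 × 0.5 = 0.555
  [7→13]: (1.01+0.11)/2 × 6 = 3.36
  [13→13.25]: (0.11+0.10)/2 × 0.25 = 0.02625
  Sum = 42.13625 µg/mL·hr
Extrapolated tail: C_last / k_e = 0.10 / 0.375 = 0.267
AUC_0→∞ = 42.13625 + 0.267 = 42.40325 µg/mL·hr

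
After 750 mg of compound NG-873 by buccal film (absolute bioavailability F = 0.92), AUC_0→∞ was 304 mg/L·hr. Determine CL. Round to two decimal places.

CL = 2.27 L/hr

CL = F × Dose / AUC_0→∞
   = 0.92 × 750 / 304 = 2.26974 L/hr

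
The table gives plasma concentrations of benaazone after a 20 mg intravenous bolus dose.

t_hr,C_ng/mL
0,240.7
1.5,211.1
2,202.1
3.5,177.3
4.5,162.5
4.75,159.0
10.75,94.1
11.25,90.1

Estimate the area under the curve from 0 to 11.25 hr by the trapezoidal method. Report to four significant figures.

AUC = 1742 ng/mL·hr

Trapezoidal AUC_0→11.25:
  [0→1.5]: (240.7+211.1)/2 × 1.5 = 338.85
  [1.5→2]: (211.1+202.1)/2 × 0.5 = 103.3
  [2→3.5]: (202.1+177.3)/2 × 1.5 = 284.55
  [3.5→4.5]: (177.3+162.5)/2 × 1 = 169.9
  [4.5→4.75]: (162.5+159.0)/2 × 0.25 = 40.1875
  [4.75→10.75]: (159.0+94.1)/2 × 6 = 759.3
  [10.75→11.25]: (94.1+90.1)/2 × 0.5 = 46.05
  Sum = 1742.1375 ng/mL·hr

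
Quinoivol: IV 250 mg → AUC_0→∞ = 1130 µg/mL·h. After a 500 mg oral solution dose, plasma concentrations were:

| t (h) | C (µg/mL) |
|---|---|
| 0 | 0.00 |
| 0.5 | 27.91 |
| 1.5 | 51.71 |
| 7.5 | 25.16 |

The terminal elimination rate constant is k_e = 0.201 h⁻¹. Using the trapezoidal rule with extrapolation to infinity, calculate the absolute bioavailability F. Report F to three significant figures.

F = 0.178

Trapezoidal AUC_0→7.5 (oral solution):
  [0→0.5]: (0.00+27.91)/2 × 0.5 = 6.9775
  [0.5→1.5]: (27.91+51.71)/2 × 1 = 39.81
  [1.5→7.5]: (51.71+25.16)/2 × 6 = 230.61
  Sum = 277.3975 µg/mL·h
Tail: C_last/k_e = 25.16/0.201 = 125.174
AUC_0→∞ (oral solution) = 277.3975 + 125.174 = 402.5715 µg/mL·h
F = (AUC_ev/D_ev)/(AUC_iv/D_iv) = (402.5715/500)/(1130/250) = 0.805143/4.52 = 0.1781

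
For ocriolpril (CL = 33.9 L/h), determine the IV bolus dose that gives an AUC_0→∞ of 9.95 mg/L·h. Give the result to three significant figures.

Dose = 337 mg

Dose_iv = CL × AUC_0→∞
     = 33.9 × 9.95 = 337.305 mg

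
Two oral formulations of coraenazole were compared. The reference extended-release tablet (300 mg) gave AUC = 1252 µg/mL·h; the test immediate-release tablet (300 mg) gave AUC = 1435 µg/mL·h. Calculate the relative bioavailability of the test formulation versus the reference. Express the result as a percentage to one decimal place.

F_rel = (AUC_test/D_test) / (AUC_ref/D_ref)
      = (1435/300) / (1252/300)
      = 4.78333 / 4.17333 = 1.1462 = 114.62%

F_rel = 114.6%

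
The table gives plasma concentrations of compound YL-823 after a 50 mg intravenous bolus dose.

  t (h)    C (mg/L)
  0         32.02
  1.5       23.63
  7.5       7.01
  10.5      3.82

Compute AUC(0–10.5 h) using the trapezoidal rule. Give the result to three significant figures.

AUC = 150 mg/L·h

Trapezoidal AUC_0→10.5:
  [0→1.5]: (32.02+23.63)/2 × 1.5 = 41.7375
  [1.5→7.5]: (23.63+7.01)/2 × 6 = 91.92
  [7.5→10.5]: (7.01+3.82)/2 × 3 = 16.245
  Sum = 149.9025 mg/L·h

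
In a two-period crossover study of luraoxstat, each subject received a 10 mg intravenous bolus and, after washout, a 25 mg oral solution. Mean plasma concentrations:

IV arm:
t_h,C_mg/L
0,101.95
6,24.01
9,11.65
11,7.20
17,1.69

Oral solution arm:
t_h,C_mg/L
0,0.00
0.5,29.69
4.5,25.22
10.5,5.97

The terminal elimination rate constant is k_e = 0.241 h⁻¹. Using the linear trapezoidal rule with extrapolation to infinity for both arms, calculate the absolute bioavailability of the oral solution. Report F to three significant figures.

F = 0.195

Trapezoidal AUC_0→17 (IV):
  [0→6]: (101.95+24.01)/2 × 6 = 377.88
  [6→9]: (24.01+11.65)/2 × 3 = 53.49
  [9→11]: (11.65+7.20)/2 × 2 = 18.85
  [11→17]: (7.20+1.69)/2 × 6 = 26.67
  Sum = 476.89 mg/L·h
IV tail: 1.69/0.241 = 7.012; AUC_iv,0→∞ = 476.89 + 7.012 = 483.902 mg/L·h
Trapezoidal AUC_0→10.5 (oral solution):
  [0→0.5]: (0.00+29.69)/2 × 0.5 = 7.4225
  [0.5→4.5]: (29.69+25.22)/2 × 4 = 109.82
  [4.5→10.5]: (25.22+5.97)/2 × 6 = 93.57
  Sum = 210.8125 mg/L·h
oral solution tail: 5.97/0.241 = 24.772; AUC_ev,0→∞ = 210.8125 + 24.772 = 235.5845 mg/L·h
F = (AUC_ev/D_ev)/(AUC_iv/D_iv) = (235.5845/25)/(483.902/10) = 9.42338/48.3902 = 0.1947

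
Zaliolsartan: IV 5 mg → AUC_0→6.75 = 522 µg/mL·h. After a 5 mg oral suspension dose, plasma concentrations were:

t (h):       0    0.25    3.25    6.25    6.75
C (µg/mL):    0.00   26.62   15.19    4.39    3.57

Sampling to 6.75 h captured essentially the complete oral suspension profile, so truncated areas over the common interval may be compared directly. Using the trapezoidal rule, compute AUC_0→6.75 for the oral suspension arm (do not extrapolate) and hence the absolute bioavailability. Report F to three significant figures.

F = 0.187

Trapezoidal AUC_0→6.75 (oral suspension):
  [0→0.25]: (0.00+26.62)/2 × 0.25 = 3.3275
  [0.25→3.25]: (26.62+15.19)/2 × 3 = 62.715
  [3.25→6.25]: (15.19+4.39)/2 × 3 = 29.37
  [6.25→6.75]: (4.39+3.57)/2 × 0.5 = 1.99
  Sum = 97.4025 µg/mL·h
F = (AUC_ev/D_ev)/(AUC_iv/D_iv) = (97.4025/5)/(522/5) = 19.4805/104.4 = 0.1866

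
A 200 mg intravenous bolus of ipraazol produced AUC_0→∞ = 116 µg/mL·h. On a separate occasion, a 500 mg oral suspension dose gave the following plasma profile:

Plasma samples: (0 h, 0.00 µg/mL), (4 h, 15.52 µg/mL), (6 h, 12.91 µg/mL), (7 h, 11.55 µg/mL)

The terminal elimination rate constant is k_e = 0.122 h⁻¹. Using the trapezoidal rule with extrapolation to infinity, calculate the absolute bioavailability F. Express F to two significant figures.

F = 0.57

Trapezoidal AUC_0→7 (oral suspension):
  [0→4]: (0.00+15.52)/2 × 4 = 31.04
  [4→6]: (15.52+12.91)/2 × 2 = 28.43
  [6→7]: (12.91+11.55)/2 × 1 = 12.23
  Sum = 71.7 µg/mL·h
Tail: C_last/k_e = 11.55/0.122 = 94.672
AUC_0→∞ (oral suspension) = 71.7 + 94.672 = 166.372 µg/mL·h
F = (AUC_ev/D_ev)/(AUC_iv/D_iv) = (166.372/500)/(116/200) = 0.332744/0.58 = 0.5737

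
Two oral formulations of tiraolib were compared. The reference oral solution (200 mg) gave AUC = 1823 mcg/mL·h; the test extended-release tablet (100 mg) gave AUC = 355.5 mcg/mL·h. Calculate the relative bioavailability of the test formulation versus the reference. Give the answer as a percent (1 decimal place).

F_rel = (AUC_test/D_test) / (AUC_ref/D_ref)
      = (355.5/100) / (1823/200)
      = 3.555 / 9.115 = 0.3900 = 39.00%

F_rel = 39.0%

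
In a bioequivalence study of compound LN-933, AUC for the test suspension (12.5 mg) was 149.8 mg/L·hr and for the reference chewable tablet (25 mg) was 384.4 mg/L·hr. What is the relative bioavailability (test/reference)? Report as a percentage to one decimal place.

F_rel = (AUC_test/D_test) / (AUC_ref/D_ref)
      = (149.8/12.5) / (384.4/25)
      = 11.984 / 15.376 = 0.7794 = 77.94%

F_rel = 77.9%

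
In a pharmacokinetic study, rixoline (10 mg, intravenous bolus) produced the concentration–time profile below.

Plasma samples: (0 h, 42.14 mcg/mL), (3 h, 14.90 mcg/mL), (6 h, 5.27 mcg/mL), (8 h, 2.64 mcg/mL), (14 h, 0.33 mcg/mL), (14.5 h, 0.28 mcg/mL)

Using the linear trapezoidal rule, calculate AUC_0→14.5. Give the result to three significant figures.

Trapezoidal AUC_0→14.5:
  [0→3]: (42.14+14.90)/2 × 3 = 85.56
  [3→6]: (14.90+5.27)/2 × 3 = 30.255
  [6→8]: (5.27+2.64)/2 × 2 = 7.91
  [8→14]: (2.64+0.33)/2 × 6 = 8.91
  [14→14.5]: (0.33+0.28)/2 × 0.5 = 0.1525
  Sum = 132.7875 mcg/mL·h

AUC = 133 mcg/mL·h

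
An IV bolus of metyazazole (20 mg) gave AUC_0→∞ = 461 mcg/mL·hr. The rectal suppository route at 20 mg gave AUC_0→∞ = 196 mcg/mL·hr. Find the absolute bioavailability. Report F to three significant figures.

F = (AUC_ev / D_ev) / (AUC_iv / D_iv)
  = (196/20) / (461/20)
  = 9.8 / 23.05 = 0.4252

F = 0.425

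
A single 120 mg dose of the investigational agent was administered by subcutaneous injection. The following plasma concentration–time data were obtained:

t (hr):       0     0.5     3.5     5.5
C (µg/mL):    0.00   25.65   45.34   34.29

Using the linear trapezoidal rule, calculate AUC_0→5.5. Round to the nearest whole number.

Trapezoidal AUC_0→5.5:
  [0→0.5]: (0.00+25.65)/2 × 0.5 = 6.4125
  [0.5→3.5]: (25.65+45.34)/2 × 3 = 106.485
  [3.5→5.5]: (45.34+34.29)/2 × 2 = 79.63
  Sum = 192.5275 µg/mL·hr

AUC = 193 µg/mL·hr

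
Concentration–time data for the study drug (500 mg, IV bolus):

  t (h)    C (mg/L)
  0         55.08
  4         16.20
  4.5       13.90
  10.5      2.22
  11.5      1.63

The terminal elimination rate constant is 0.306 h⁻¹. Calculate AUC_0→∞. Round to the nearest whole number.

AUC = 206 mg/L·h

Trapezoidal AUC_0→11.5:
  [0→4]: (55.08+16.20)/2 × 4 = 142.56
  [4→4.5]: (16.20+13.90)/2 × 0.5 = 7.525
  [4.5→10.5]: (13.90+2.22)/2 × 6 = 48.36
  [10.5→11.5]: (2.22+1.63)/2 × 1 = 1.925
  Sum = 200.37 mg/L·h
Extrapolated tail: C_last / k_e = 1.63 / 0.306 = 5.327
AUC_0→∞ = 200.37 + 5.327 = 205.697 mg/L·h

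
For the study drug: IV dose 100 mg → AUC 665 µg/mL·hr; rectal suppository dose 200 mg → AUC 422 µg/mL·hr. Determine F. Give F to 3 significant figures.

F = (AUC_ev / D_ev) / (AUC_iv / D_iv)
  = (422/200) / (665/100)
  = 2.11 / 6.65 = 0.3173

F = 0.317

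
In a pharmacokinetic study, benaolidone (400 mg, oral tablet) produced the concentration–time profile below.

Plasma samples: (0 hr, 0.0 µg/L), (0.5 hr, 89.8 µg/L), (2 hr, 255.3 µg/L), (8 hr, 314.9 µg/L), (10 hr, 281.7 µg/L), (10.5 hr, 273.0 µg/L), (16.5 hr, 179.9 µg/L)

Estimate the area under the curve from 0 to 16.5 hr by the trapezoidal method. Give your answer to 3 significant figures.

Trapezoidal AUC_0→16.5:
  [0→0.5]: (0.0+89.8)/2 × 0.5 = 22.45
  [0.5→2]: (89.8+255.3)/2 × 1.5 = 258.825
  [2→8]: (255.3+314.9)/2 × 6 = 1710.6
  [8→10]: (314.9+281.7)/2 × 2 = 596.6
  [10→10.5]: (281.7+273.0)/2 × 0.5 = 138.675
  [10.5→16.5]: (273.0+179.9)/2 × 6 = 1358.7
  Sum = 4085.85 µg/L·hr

AUC = 4090 µg/L·hr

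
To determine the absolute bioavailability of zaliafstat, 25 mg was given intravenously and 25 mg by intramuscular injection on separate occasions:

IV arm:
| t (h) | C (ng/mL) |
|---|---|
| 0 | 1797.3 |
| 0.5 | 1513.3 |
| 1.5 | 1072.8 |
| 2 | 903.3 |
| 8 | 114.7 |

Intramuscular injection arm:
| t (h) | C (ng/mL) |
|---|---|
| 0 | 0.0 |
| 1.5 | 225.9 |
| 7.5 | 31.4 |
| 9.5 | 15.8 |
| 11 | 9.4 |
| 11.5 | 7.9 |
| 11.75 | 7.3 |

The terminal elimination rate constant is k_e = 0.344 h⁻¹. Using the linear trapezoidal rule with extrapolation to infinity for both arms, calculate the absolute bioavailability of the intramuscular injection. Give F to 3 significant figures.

F = 0.172

Trapezoidal AUC_0→8 (IV):
  [0→0.5]: (1797.3+1513.3)/2 × 0.5 = 827.65
  [0.5→1.5]: (1513.3+1072.8)/2 × 1 = 1293.05
  [1.5→2]: (1072.8+903.3)/2 × 0.5 = 494.025
  [2→8]: (903.3+114.7)/2 × 6 = 3054.0
  Sum = 5668.725 ng/mL·h
IV tail: 114.7/0.344 = 333.430; AUC_iv,0→∞ = 5668.725 + 333.430 = 6002.155 ng/mL·h
Trapezoidal AUC_0→11.75 (intramuscular injection):
  [0→1.5]: (0.0+225.9)/2 × 1.5 = 169.425
  [1.5→7.5]: (225.9+31.4)/2 × 6 = 771.9
  [7.5→9.5]: (31.4+15.8)/2 × 2 = 47.2
  [9.5→11]: (15.8+9.4)/2 × 1.5 = 18.9
  [11→11.5]: (9.4+7.9)/2 × 0.5 = 4.325
  [11.5→11.75]: (7.9+7.3)/2 × 0.25 = 1.9
  Sum = 1013.65 ng/mL·h
intramuscular injection tail: 7.3/0.344 = 21.221; AUC_ev,0→∞ = 1013.65 + 21.221 = 1034.871 ng/mL·h
F = (AUC_ev/D_ev)/(AUC_iv/D_iv) = (1034.871/25)/(6002.155/25) = 41.39484/240.0862 = 0.1724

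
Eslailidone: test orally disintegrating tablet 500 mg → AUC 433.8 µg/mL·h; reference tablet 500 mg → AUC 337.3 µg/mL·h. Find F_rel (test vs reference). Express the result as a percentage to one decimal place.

F_rel = (AUC_test/D_test) / (AUC_ref/D_ref)
      = (433.8/500) / (337.3/500)
      = 0.8676 / 0.6746 = 1.2861 = 128.61%

F_rel = 128.6%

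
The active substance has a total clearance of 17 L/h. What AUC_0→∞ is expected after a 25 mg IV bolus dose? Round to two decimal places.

AUC_0→∞ = Dose_iv / CL
        = 25 / 17 = 1.47059 mg/L·h

AUC = 1.47 mg/L·h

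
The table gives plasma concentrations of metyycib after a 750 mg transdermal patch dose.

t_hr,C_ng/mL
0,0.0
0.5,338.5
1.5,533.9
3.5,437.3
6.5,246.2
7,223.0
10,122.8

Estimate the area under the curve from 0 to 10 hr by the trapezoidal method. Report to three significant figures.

Trapezoidal AUC_0→10:
  [0→0.5]: (0.0+338.5)/2 × 0.5 = 84.625
  [0.5→1.5]: (338.5+533.9)/2 × 1 = 436.2
  [1.5→3.5]: (533.9+437.3)/2 × 2 = 971.2
  [3.5→6.5]: (437.3+246.2)/2 × 3 = 1025.25
  [6.5→7]: (246.2+223.0)/2 × 0.5 = 117.3
  [7→10]: (223.0+122.8)/2 × 3 = 518.7
  Sum = 3153.275 ng/mL·hr

AUC = 3150 ng/mL·hr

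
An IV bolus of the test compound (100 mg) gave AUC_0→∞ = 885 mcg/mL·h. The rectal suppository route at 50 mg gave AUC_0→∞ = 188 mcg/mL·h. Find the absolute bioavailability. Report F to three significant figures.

F = 0.425

F = (AUC_ev / D_ev) / (AUC_iv / D_iv)
  = (188/50) / (885/100)
  = 3.76 / 8.85 = 0.4249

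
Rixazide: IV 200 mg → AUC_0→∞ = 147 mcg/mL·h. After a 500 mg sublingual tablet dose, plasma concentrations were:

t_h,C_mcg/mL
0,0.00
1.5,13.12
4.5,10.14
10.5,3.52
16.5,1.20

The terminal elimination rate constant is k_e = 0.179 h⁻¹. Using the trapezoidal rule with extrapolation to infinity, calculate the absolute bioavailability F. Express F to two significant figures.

F = 0.29

Trapezoidal AUC_0→16.5 (sublingual tablet):
  [0→1.5]: (0.00+13.12)/2 × 1.5 = 9.84
  [1.5→4.5]: (13.12+10.14)/2 × 3 = 34.89
  [4.5→10.5]: (10.14+3.52)/2 × 6 = 40.98
  [10.5→16.5]: (3.52+1.20)/2 × 6 = 14.16
  Sum = 99.87 mcg/mL·h
Tail: C_last/k_e = 1.20/0.179 = 6.704
AUC_0→∞ (sublingual tablet) = 99.87 + 6.704 = 106.574 mcg/mL·h
F = (AUC_ev/D_ev)/(AUC_iv/D_iv) = (106.574/500)/(147/200) = 0.213148/0.735 = 0.2900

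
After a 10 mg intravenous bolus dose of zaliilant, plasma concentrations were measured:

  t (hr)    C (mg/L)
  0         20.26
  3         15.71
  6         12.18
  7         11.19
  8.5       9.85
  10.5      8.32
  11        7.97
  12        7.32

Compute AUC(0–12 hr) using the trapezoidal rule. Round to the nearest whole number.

Trapezoidal AUC_0→12:
  [0→3]: (20.26+15.71)/2 × 3 = 53.955
  [3→6]: (15.71+12.18)/2 × 3 = 41.835
  [6→7]: (12.18+11.19)/2 × 1 = 11.685
  [7→8.5]: (11.19+9.85)/2 × 1.5 = 15.78
  [8.5→10.5]: (9.85+8.32)/2 × 2 = 18.17
  [10.5→11]: (8.32+7.97)/2 × 0.5 = 4.0725
  [11→12]: (7.97+7.32)/2 × 1 = 7.645
  Sum = 153.1425 mg/L·hr

AUC = 153 mg/L·hr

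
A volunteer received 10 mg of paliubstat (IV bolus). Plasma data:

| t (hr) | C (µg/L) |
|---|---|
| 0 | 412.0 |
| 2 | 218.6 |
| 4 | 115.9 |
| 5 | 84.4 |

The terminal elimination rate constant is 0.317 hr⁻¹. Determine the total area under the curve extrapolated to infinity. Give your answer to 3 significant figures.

Trapezoidal AUC_0→5:
  [0→2]: (412.0+218.6)/2 × 2 = 630.6
  [2→4]: (218.6+115.9)/2 × 2 = 334.5
  [4→5]: (115.9+84.4)/2 × 1 = 100.15
  Sum = 1065.25 µg/L·hr
Extrapolated tail: C_last / k_e = 84.4 / 0.317 = 266.246
AUC_0→∞ = 1065.25 + 266.246 = 1331.496 µg/L·hr

AUC = 1330 µg/L·hr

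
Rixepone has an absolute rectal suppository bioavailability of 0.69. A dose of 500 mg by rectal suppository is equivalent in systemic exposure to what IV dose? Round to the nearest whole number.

D_iv = 345 mg

Systemic exposure from an extravascular dose = F × D_ev, so the equivalent IV dose is F × D_ev.
D_iv = F × D_ev = 0.69 × 500 = 345 mg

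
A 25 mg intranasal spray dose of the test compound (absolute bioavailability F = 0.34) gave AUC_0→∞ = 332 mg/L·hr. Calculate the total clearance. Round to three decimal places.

CL = 0.026 L/hr

CL = F × Dose / AUC_0→∞
   = 0.34 × 25 / 332 = 0.0256024 L/hr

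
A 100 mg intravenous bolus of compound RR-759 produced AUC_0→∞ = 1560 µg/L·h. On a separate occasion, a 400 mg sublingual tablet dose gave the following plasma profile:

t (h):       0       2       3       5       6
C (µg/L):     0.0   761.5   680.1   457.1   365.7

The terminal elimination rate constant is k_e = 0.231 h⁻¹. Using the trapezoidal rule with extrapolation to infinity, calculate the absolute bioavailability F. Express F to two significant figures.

Trapezoidal AUC_0→6 (sublingual tablet):
  [0→2]: (0.0+761.5)/2 × 2 = 761.5
  [2→3]: (761.5+680.1)/2 × 1 = 720.8
  [3→5]: (680.1+457.1)/2 × 2 = 1137.2
  [5→6]: (457.1+365.7)/2 × 1 = 411.4
  Sum = 3030.9 µg/L·h
Tail: C_last/k_e = 365.7/0.231 = 1583.117
AUC_0→∞ (sublingual tablet) = 3030.9 + 1583.117 = 4614.017 µg/L·h
F = (AUC_ev/D_ev)/(AUC_iv/D_iv) = (4614.017/400)/(1560/100) = 11.535/15.6 = 0.7394

F = 0.74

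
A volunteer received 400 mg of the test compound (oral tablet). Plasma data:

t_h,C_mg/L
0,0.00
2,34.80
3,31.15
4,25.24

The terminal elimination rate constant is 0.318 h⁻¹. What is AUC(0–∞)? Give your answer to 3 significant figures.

AUC = 175 mg/L·h

Trapezoidal AUC_0→4:
  [0→2]: (0.00+34.80)/2 × 2 = 34.8
  [2→3]: (34.80+31.15)/2 × 1 = 32.975
  [3→4]: (31.15+25.24)/2 × 1 = 28.195
  Sum = 95.97 mg/L·h
Extrapolated tail: C_last / k_e = 25.24 / 0.318 = 79.371
AUC_0→∞ = 95.97 + 79.371 = 175.341 mg/L·h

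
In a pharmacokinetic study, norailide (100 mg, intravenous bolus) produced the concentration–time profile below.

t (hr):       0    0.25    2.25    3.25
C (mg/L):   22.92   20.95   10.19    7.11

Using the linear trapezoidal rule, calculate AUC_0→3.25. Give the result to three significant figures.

AUC = 45.3 mg/L·hr

Trapezoidal AUC_0→3.25:
  [0→0.25]: (22.92+20.95)/2 × 0.25 = 5.48375
  [0.25→2.25]: (20.95+10.19)/2 × 2 = 31.14
  [2.25→3.25]: (10.19+7.11)/2 × 1 = 8.65
  Sum = 45.27375 mg/L·hr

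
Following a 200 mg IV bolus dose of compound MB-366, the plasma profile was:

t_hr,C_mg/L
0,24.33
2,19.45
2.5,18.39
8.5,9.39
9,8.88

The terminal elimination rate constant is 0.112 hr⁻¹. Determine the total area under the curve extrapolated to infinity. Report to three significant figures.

AUC = 220 mg/L·hr

Trapezoidal AUC_0→9:
  [0→2]: (24.33+19.45)/2 × 2 = 43.78
  [2→2.5]: (19.45+18.39)/2 × 0.5 = 9.46
  [2.5→8.5]: (18.39+9.39)/2 × 6 = 83.34
  [8.5→9]: (9.39+8.88)/2 × 0.5 = 4.5675
  Sum = 141.1475 mg/L·hr
Extrapolated tail: C_last / k_e = 8.88 / 0.112 = 79.286
AUC_0→∞ = 141.1475 + 79.286 = 220.4335 mg/L·hr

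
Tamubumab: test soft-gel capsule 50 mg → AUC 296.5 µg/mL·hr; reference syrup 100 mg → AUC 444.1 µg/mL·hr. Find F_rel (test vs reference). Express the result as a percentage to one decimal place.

F_rel = (AUC_test/D_test) / (AUC_ref/D_ref)
      = (296.5/50) / (444.1/100)
      = 5.93 / 4.441 = 1.3353 = 133.53%

F_rel = 133.5%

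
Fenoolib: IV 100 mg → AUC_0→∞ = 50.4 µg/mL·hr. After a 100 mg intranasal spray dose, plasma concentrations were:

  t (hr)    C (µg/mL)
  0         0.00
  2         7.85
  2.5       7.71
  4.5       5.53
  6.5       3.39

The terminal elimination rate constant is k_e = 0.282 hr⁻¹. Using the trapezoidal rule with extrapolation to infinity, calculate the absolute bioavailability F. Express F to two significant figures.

Trapezoidal AUC_0→6.5 (intranasal spray):
  [0→2]: (0.00+7.85)/2 × 2 = 7.85
  [2→2.5]: (7.85+7.71)/2 × 0.5 = 3.89
  [2.5→4.5]: (7.71+5.53)/2 × 2 = 13.24
  [4.5→6.5]: (5.53+3.39)/2 × 2 = 8.92
  Sum = 33.9 µg/mL·hr
Tail: C_last/k_e = 3.39/0.282 = 12.021
AUC_0→∞ (intranasal spray) = 33.9 + 12.021 = 45.921 µg/mL·hr
F = (AUC_ev/D_ev)/(AUC_iv/D_iv) = (45.921/100)/(50.4/100) = 0.45921/0.504 = 0.9111

F = 0.91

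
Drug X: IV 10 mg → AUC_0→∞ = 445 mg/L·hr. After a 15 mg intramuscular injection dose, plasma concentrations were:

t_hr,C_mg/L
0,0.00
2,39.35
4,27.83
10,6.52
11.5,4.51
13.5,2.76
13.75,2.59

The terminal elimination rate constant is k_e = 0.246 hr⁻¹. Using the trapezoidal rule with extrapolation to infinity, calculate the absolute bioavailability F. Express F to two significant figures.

Trapezoidal AUC_0→13.75 (intramuscular injection):
  [0→2]: (0.00+39.35)/2 × 2 = 39.35
  [2→4]: (39.35+27.83)/2 × 2 = 67.18
  [4→10]: (27.83+6.52)/2 × 6 = 103.05
  [10→11.5]: (6.52+4.51)/2 × 1.5 = 8.2725
  [11.5→13.5]: (4.51+2.76)/2 × 2 = 7.27
  [13.5→13.75]: (2.76+2.59)/2 × 0.25 = 0.66875
  Sum = 225.79125 mg/L·hr
Tail: C_last/k_e = 2.59/0.246 = 10.528
AUC_0→∞ (intramuscular injection) = 225.79125 + 10.528 = 236.31925 mg/L·hr
F = (AUC_ev/D_ev)/(AUC_iv/D_iv) = (236.31925/15)/(445/10) = 15.7546/44.5 = 0.3540

F = 0.35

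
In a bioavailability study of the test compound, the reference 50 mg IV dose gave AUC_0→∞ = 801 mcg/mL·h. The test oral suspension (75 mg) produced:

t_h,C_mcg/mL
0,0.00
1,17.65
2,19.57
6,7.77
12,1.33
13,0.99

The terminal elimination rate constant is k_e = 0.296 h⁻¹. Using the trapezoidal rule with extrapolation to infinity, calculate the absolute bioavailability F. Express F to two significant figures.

Trapezoidal AUC_0→13 (oral suspension):
  [0→1]: (0.00+17.65)/2 × 1 = 8.825
  [1→2]: (17.65+19.57)/2 × 1 = 18.61
  [2→6]: (19.57+7.77)/2 × 4 = 54.68
  [6→12]: (7.77+1.33)/2 × 6 = 27.3
  [12→13]: (1.33+0.99)/2 × 1 = 1.16
  Sum = 110.575 mcg/mL·h
Tail: C_last/k_e = 0.99/0.296 = 3.345
AUC_0→∞ (oral suspension) = 110.575 + 3.345 = 113.92 mcg/mL·h
F = (AUC_ev/D_ev)/(AUC_iv/D_iv) = (113.92/75)/(801/50) = 1.51893/16.02 = 0.0948

F = 0.095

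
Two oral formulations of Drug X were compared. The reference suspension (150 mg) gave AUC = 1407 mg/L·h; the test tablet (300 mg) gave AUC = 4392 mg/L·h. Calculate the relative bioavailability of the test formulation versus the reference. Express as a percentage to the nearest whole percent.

F_rel = 156%

F_rel = (AUC_test/D_test) / (AUC_ref/D_ref)
      = (4392/300) / (1407/150)
      = 14.64 / 9.38 = 1.5608 = 156.08%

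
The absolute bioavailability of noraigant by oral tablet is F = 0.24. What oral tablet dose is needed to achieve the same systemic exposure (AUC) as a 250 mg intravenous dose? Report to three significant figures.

For equal systemic exposure: F × D_ev = D_iv
D_ev = D_iv / F = 250 / 0.24 = 1041.67 mg

D_oral = 1040 mg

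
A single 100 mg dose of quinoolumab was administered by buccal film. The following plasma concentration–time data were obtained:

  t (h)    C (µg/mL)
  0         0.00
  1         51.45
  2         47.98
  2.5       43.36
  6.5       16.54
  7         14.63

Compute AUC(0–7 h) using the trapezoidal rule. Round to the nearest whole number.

Trapezoidal AUC_0→7:
  [0→1]: (0.00+51.45)/2 × 1 = 25.725
  [1→2]: (51.45+47.98)/2 × 1 = 49.715
  [2→2.5]: (47.98+43.36)/2 × 0.5 = 22.835
  [2.5→6.5]: (43.36+16.54)/2 × 4 = 119.8
  [6.5→7]: (16.54+14.63)/2 × 0.5 = 7.7925
  Sum = 225.8675 µg/mL·h

AUC = 226 µg/mL·h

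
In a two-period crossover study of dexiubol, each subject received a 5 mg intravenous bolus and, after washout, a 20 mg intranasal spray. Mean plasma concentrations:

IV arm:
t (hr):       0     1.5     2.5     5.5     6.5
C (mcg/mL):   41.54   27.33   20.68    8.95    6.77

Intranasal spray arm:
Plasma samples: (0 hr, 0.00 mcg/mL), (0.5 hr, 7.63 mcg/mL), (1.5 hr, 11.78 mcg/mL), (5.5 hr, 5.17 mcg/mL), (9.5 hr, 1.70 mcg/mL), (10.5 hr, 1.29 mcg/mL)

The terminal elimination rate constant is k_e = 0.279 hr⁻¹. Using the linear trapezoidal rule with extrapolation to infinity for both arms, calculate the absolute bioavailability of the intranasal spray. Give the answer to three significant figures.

Trapezoidal AUC_0→6.5 (IV):
  [0→1.5]: (41.54+27.33)/2 × 1.5 = 51.6525
  [1.5→2.5]: (27.33+20.68)/2 × 1 = 24.005
  [2.5→5.5]: (20.68+8.95)/2 × 3 = 44.445
  [5.5→6.5]: (8.95+6.77)/2 × 1 = 7.86
  Sum = 127.9625 mcg/mL·hr
IV tail: 6.77/0.279 = 24.265; AUC_iv,0→∞ = 127.9625 + 24.265 = 152.2275 mcg/mL·hr
Trapezoidal AUC_0→10.5 (intranasal spray):
  [0→0.5]: (0.00+7.63)/2 × 0.5 = 1.9075
  [0.5→1.5]: (7.63+11.78)/2 × 1 = 9.705
  [1.5→5.5]: (11.78+5.17)/2 × 4 = 33.9
  [5.5→9.5]: (5.17+1.70)/2 × 4 = 13.74
  [9.5→10.5]: (1.70+1.29)/2 × 1 = 1.495
  Sum = 60.7475 mcg/mL·hr
intranasal spray tail: 1.29/0.279 = 4.624; AUC_ev,0→∞ = 60.7475 + 4.624 = 65.3715 mcg/mL·hr
F = (AUC_ev/D_ev)/(AUC_iv/D_iv) = (65.3715/20)/(152.2275/5) = 3.268575/30.4455 = 0.1074

F = 0.107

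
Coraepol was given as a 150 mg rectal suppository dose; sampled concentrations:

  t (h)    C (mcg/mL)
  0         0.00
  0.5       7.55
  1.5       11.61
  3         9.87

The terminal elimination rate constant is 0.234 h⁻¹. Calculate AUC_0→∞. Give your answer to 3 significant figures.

Trapezoidal AUC_0→3:
  [0→0.5]: (0.00+7.55)/2 × 0.5 = 1.8875
  [0.5→1.5]: (7.55+11.61)/2 × 1 = 9.58
  [1.5→3]: (11.61+9.87)/2 × 1.5 = 16.11
  Sum = 27.5775 mcg/mL·h
Extrapolated tail: C_last / k_e = 9.87 / 0.234 = 42.179
AUC_0→∞ = 27.5775 + 42.179 = 69.7565 mcg/mL·h

AUC = 69.8 mcg/mL·h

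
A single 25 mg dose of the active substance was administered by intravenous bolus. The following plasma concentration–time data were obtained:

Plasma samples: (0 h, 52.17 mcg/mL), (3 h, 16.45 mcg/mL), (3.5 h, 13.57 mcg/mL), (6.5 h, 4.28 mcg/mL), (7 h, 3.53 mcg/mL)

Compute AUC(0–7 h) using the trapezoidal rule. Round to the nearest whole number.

Trapezoidal AUC_0→7:
  [0→3]: (52.17+16.45)/2 × 3 = 102.93
  [3→3.5]: (16.45+13.57)/2 × 0.5 = 7.505
  [3.5→6.5]: (13.57+4.28)/2 × 3 = 26.775
  [6.5→7]: (4.28+3.53)/2 × 0.5 = 1.9525
  Sum = 139.1625 mcg/mL·h

AUC = 139 mcg/mL·h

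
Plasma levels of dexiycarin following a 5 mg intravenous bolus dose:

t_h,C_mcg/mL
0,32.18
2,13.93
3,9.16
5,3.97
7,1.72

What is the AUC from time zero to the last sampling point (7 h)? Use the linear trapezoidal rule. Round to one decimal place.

AUC = 76.5 mcg/mL·h

Trapezoidal AUC_0→7:
  [0→2]: (32.18+13.93)/2 × 2 = 46.11
  [2→3]: (13.93+9.16)/2 × 1 = 11.545
  [3→5]: (9.16+3.97)/2 × 2 = 13.13
  [5→7]: (3.97+1.72)/2 × 2 = 5.69
  Sum = 76.475 mcg/mL·h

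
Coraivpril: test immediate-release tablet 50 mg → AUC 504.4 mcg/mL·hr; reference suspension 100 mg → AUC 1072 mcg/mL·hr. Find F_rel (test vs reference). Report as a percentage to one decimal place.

F_rel = 94.1%

F_rel = (AUC_test/D_test) / (AUC_ref/D_ref)
      = (504.4/50) / (1072/100)
      = 10.088 / 10.72 = 0.9410 = 94.10%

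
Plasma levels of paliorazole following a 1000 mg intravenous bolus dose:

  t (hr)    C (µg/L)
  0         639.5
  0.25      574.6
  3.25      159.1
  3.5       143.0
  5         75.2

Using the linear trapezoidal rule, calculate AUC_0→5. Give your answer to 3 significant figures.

AUC = 1450 µg/L·hr

Trapezoidal AUC_0→5:
  [0→0.25]: (639.5+574.6)/2 × 0.25 = 151.7625
  [0.25→3.25]: (574.6+159.1)/2 × 3 = 1100.55
  [3.25→3.5]: (159.1+143.0)/2 × 0.25 = 37.7625
  [3.5→5]: (143.0+75.2)/2 × 1.5 = 163.65
  Sum = 1453.725 µg/L·hr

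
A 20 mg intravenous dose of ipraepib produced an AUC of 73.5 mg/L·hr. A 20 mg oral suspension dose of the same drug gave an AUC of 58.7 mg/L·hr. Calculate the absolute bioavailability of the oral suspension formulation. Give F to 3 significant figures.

F = (AUC_ev / D_ev) / (AUC_iv / D_iv)
  = (58.7/20) / (73.5/20)
  = 2.935 / 3.675 = 0.7986

F = 0.799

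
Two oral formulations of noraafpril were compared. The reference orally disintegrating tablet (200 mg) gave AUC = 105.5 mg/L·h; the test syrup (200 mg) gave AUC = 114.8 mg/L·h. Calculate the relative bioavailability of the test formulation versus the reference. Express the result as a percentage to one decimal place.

F_rel = (AUC_test/D_test) / (AUC_ref/D_ref)
      = (114.8/200) / (105.5/200)
      = 0.574 / 0.5275 = 1.0882 = 108.82%

F_rel = 108.8%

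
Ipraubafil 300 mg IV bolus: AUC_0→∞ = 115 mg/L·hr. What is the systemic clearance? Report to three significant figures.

CL = 2.61 L/hr

CL = Dose_iv / AUC_0→∞
   = 300 / 115 = 2.6087 L/hr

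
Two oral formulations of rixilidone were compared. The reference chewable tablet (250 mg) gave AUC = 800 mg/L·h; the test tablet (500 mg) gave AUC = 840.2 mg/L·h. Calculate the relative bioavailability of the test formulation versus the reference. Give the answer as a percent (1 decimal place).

F_rel = 52.5%

F_rel = (AUC_test/D_test) / (AUC_ref/D_ref)
      = (840.2/500) / (800/250)
      = 1.6804 / 3.2 = 0.5251 = 52.51%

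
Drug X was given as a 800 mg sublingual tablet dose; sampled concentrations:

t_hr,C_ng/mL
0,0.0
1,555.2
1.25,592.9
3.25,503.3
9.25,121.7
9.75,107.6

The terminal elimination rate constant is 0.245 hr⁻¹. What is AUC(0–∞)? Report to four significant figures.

AUC = 3889 ng/mL·hr

Trapezoidal AUC_0→9.75:
  [0→1]: (0.0+555.2)/2 × 1 = 277.6
  [1→1.25]: (555.2+592.9)/2 × 0.25 = 143.5125
  [1.25→3.25]: (592.9+503.3)/2 × 2 = 1096.2
  [3.25→9.25]: (503.3+121.7)/2 × 6 = 1875.0
  [9.25→9.75]: (121.7+107.6)/2 × 0.5 = 57.325
  Sum = 3449.6375 ng/mL·hr
Extrapolated tail: C_last / k_e = 107.6 / 0.245 = 439.184
AUC_0→∞ = 3449.6375 + 439.184 = 3888.8215 ng/mL·hr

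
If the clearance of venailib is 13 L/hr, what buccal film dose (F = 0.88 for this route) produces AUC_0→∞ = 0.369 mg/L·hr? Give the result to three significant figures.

Dose = 5.45 mg

Dose = CL × AUC_0→∞ / F
     = 13 × 0.369 / 0.88 = 5.45114 mg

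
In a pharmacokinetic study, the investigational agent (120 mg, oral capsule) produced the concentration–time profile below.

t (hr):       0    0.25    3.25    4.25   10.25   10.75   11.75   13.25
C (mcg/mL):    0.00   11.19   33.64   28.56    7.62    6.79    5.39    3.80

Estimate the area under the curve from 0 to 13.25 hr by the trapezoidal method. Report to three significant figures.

Trapezoidal AUC_0→13.25:
  [0→0.25]: (0.00+11.19)/2 × 0.25 = 1.39875
  [0.25→3.25]: (11.19+33.64)/2 × 3 = 67.245
  [3.25→4.25]: (33.64+28.56)/2 × 1 = 31.1
  [4.25→10.25]: (28.56+7.62)/2 × 6 = 108.54
  [10.25→10.75]: (7.62+6.79)/2 × 0.5 = 3.6025
  [10.75→11.75]: (6.79+5.39)/2 × 1 = 6.09
  [11.75→13.25]: (5.39+3.80)/2 × 1.5 = 6.8925
  Sum = 224.86875 mcg/mL·hr

AUC = 225 mcg/mL·hr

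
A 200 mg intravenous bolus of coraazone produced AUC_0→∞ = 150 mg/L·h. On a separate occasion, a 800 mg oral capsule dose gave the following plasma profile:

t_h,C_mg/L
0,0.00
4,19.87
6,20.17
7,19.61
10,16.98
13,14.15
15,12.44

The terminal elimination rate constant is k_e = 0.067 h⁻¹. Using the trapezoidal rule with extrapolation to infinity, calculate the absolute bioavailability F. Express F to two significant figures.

Trapezoidal AUC_0→15 (oral capsule):
  [0→4]: (0.00+19.87)/2 × 4 = 39.74
  [4→6]: (19.87+20.17)/2 × 2 = 40.04
  [6→7]: (20.17+19.61)/2 × 1 = 19.89
  [7→10]: (19.61+16.98)/2 × 3 = 54.885
  [10→13]: (16.98+14.15)/2 × 3 = 46.695
  [13→15]: (14.15+12.44)/2 × 2 = 26.59
  Sum = 227.84 mg/L·h
Tail: C_last/k_e = 12.44/0.067 = 185.672
AUC_0→∞ (oral capsule) = 227.84 + 185.672 = 413.512 mg/L·h
F = (AUC_ev/D_ev)/(AUC_iv/D_iv) = (413.512/800)/(150/200) = 0.51689/0.75 = 0.6892

F = 0.69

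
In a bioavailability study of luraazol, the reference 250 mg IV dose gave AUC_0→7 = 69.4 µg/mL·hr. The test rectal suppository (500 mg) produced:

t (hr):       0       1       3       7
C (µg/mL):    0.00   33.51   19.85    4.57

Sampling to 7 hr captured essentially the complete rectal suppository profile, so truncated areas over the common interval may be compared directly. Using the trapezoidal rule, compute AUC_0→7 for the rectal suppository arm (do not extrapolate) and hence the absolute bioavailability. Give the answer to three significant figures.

Trapezoidal AUC_0→7 (rectal suppository):
  [0→1]: (0.00+33.51)/2 × 1 = 16.755
  [1→3]: (33.51+19.85)/2 × 2 = 53.36
  [3→7]: (19.85+4.57)/2 × 4 = 48.84
  Sum = 118.955 µg/mL·hr
F = (AUC_ev/D_ev)/(AUC_iv/D_iv) = (118.955/500)/(69.4/250) = 0.23791/0.2776 = 0.8570

F = 0.857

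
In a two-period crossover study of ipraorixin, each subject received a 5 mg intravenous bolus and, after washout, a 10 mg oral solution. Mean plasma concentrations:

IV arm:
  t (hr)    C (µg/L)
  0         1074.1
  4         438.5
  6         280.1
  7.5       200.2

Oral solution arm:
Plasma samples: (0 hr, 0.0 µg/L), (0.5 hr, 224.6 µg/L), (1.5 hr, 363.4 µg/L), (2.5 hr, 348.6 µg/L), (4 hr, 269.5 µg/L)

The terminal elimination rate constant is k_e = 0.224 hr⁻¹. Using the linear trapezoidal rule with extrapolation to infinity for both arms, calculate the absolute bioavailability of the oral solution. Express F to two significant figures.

F = 0.24

Trapezoidal AUC_0→7.5 (IV):
  [0→4]: (1074.1+438.5)/2 × 4 = 3025.2
  [4→6]: (438.5+280.1)/2 × 2 = 718.6
  [6→7.5]: (280.1+200.2)/2 × 1.5 = 360.225
  Sum = 4104.025 µg/L·hr
IV tail: 200.2/0.224 = 893.750; AUC_iv,0→∞ = 4104.025 + 893.750 = 4997.775 µg/L·hr
Trapezoidal AUC_0→4 (oral solution):
  [0→0.5]: (0.0+224.6)/2 × 0.5 = 56.15
  [0.5→1.5]: (224.6+363.4)/2 × 1 = 294.0
  [1.5→2.5]: (363.4+348.6)/2 × 1 = 356.0
  [2.5→4]: (348.6+269.5)/2 × 1.5 = 463.575
  Sum = 1169.725 µg/L·hr
oral solution tail: 269.5/0.224 = 1203.125; AUC_ev,0→∞ = 1169.725 + 1203.125 = 2372.85 µg/L·hr
F = (AUC_ev/D_ev)/(AUC_iv/D_iv) = (2372.85/10)/(4997.775/5) = 237.285/999.555 = 0.2374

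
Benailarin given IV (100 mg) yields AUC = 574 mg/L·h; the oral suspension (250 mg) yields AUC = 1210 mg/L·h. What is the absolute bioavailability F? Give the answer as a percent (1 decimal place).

F = 84.3%

F = (AUC_ev / D_ev) / (AUC_iv / D_iv)
  = (1210/250) / (574/100)
  = 4.84 / 5.74 = 0.8432
  = 84.32%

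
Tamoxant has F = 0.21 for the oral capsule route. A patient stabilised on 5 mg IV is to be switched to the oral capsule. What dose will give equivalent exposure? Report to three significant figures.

D_oral = 23.8 mg

For equal systemic exposure: F × D_ev = D_iv
D_ev = D_iv / F = 5 / 0.21 = 23.8095 mg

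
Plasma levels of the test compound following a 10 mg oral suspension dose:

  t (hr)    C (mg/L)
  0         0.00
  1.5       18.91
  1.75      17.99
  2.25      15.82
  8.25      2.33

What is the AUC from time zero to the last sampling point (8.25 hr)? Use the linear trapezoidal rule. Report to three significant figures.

AUC = 81.7 mg/L·hr

Trapezoidal AUC_0→8.25:
  [0→1.5]: (0.00+18.91)/2 × 1.5 = 14.1825
  [1.5→1.75]: (18.91+17.99)/2 × 0.25 = 4.6125
  [1.75→2.25]: (17.99+15.82)/2 × 0.5 = 8.4525
  [2.25→8.25]: (15.82+2.33)/2 × 6 = 54.45
  Sum = 81.6975 mg/L·hr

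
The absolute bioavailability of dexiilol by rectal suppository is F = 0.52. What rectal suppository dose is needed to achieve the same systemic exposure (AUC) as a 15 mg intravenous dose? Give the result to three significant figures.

D_rectal = 28.8 mg

For equal systemic exposure: F × D_ev = D_iv
D_ev = D_iv / F = 15 / 0.52 = 28.8462 mg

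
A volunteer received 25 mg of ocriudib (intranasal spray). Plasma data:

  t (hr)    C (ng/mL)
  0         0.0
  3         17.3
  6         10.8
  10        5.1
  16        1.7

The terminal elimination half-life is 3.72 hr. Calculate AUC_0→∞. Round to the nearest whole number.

Trapezoidal AUC_0→16:
  [0→3]: (0.0+17.3)/2 × 3 = 25.95
  [3→6]: (17.3+10.8)/2 × 3 = 42.15
  [6→10]: (10.8+5.1)/2 × 4 = 31.8
  [10→16]: (5.1+1.7)/2 × 6 = 20.4
  Sum = 120.3 ng/mL·hr
k_e = ln2 / t½ = 0.693147 / 3.72 = 0.1863 hr^-1
Extrapolated tail: C_last / k_e = 1.7 / 0.1863 = 9.125
AUC_0→∞ = 120.3 + 9.125 = 129.425 ng/mL·hr

AUC = 129 ng/mL·hr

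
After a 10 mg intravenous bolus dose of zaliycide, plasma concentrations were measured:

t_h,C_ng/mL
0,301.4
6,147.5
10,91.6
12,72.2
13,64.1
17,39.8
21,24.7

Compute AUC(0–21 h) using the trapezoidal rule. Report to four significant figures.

Trapezoidal AUC_0→21:
  [0→6]: (301.4+147.5)/2 × 6 = 1346.7
  [6→10]: (147.5+91.6)/2 × 4 = 478.2
  [10→12]: (91.6+72.2)/2 × 2 = 163.8
  [12→13]: (72.2+64.1)/2 × 1 = 68.15
  [13→17]: (64.1+39.8)/2 × 4 = 207.8
  [17→21]: (39.8+24.7)/2 × 4 = 129.0
  Sum = 2393.65 ng/mL·h

AUC = 2394 ng/mL·h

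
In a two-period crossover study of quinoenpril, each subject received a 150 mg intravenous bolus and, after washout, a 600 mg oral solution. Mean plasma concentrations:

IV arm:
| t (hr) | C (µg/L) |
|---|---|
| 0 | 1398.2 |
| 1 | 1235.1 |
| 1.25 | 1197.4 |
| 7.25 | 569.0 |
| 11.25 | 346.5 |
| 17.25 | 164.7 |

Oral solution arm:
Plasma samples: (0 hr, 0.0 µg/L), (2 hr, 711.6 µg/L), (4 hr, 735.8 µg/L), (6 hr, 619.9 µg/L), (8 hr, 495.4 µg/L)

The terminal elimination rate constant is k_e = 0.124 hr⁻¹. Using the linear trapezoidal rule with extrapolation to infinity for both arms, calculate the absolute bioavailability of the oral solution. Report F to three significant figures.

Trapezoidal AUC_0→17.25 (IV):
  [0→1]: (1398.2+1235.1)/2 × 1 = 1316.65
  [1→1.25]: (1235.1+1197.4)/2 × 0.25 = 304.0625
  [1.25→7.25]: (1197.4+569.0)/2 × 6 = 5299.2
  [7.25→11.25]: (569.0+346.5)/2 × 4 = 1831.0
  [11.25→17.25]: (346.5+164.7)/2 × 6 = 1533.6
  Sum = 10284.5125 µg/L·hr
IV tail: 164.7/0.124 = 1328.226; AUC_iv,0→∞ = 10284.5125 + 1328.226 = 11612.7385 µg/L·hr
Trapezoidal AUC_0→8 (oral solution):
  [0→2]: (0.0+711.6)/2 × 2 = 711.6
  [2→4]: (711.6+735.8)/2 × 2 = 1447.4
  [4→6]: (735.8+619.9)/2 × 2 = 1355.7
  [6→8]: (619.9+495.4)/2 × 2 = 1115.3
  Sum = 4630.0 µg/L·hr
oral solution tail: 495.4/0.124 = 3995.161; AUC_ev,0→∞ = 4630.0 + 3995.161 = 8625.161 µg/L·hr
F = (AUC_ev/D_ev)/(AUC_iv/D_iv) = (8625.161/600)/(11612.7385/150) = 14.3753/77.4183 = 0.1857

F = 0.186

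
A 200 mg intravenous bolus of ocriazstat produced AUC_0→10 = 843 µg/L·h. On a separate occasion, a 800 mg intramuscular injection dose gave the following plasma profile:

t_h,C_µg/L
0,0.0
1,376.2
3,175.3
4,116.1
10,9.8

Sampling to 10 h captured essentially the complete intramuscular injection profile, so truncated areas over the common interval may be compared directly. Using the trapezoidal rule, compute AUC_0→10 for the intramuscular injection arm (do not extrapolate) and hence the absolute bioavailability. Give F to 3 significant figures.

Trapezoidal AUC_0→10 (intramuscular injection):
  [0→1]: (0.0+376.2)/2 × 1 = 188.1
  [1→3]: (376.2+175.3)/2 × 2 = 551.5
  [3→4]: (175.3+116.1)/2 × 1 = 145.7
  [4→10]: (116.1+9.8)/2 × 6 = 377.7
  Sum = 1263.0 µg/L·h
F = (AUC_ev/D_ev)/(AUC_iv/D_iv) = (1263.0/800)/(843/200) = 1.57875/4.215 = 0.3746

F = 0.375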